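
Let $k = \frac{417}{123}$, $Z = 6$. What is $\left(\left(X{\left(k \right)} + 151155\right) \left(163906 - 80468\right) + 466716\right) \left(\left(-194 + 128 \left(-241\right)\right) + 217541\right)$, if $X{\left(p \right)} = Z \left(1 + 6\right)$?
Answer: $2352879217330998$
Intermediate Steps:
$k = \frac{139}{41}$ ($k = 417 \cdot \frac{1}{123} = \frac{139}{41} \approx 3.3902$)
$X{\left(p \right)} = 42$ ($X{\left(p \right)} = 6 \left(1 + 6\right) = 6 \cdot 7 = 42$)
$\left(\left(X{\left(k \right)} + 151155\right) \left(163906 - 80468\right) + 466716\right) \left(\left(-194 + 128 \left(-241\right)\right) + 217541\right) = \left(\left(42 + 151155\right) \left(163906 - 80468\right) + 466716\right) \left(\left(-194 + 128 \left(-241\right)\right) + 217541\right) = \left(151197 \cdot 83438 + 466716\right) \left(\left(-194 - 30848\right) + 217541\right) = \left(12615575286 + 466716\right) \left(-31042 + 217541\right) = 12616042002 \cdot 186499 = 2352879217330998$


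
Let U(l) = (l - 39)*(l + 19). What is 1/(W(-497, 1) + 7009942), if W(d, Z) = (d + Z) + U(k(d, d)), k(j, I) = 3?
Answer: 1/7008654 ≈ 1.4268e-7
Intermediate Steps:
U(l) = (-39 + l)*(19 + l)
W(d, Z) = -792 + Z + d (W(d, Z) = (d + Z) + (-741 + 3² - 20*3) = (Z + d) + (-741 + 9 - 60) = (Z + d) - 792 = -792 + Z + d)
1/(W(-497, 1) + 7009942) = 1/((-792 + 1 - 497) + 7009942) = 1/(-1288 + 7009942) = 1/7008654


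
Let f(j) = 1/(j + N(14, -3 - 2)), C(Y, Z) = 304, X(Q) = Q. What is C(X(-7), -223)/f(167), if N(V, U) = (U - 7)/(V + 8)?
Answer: 556624/11 ≈ 50602.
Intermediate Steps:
N(V, U) = (-7 + U)/(8 + V)
f(j) = 1/(-6/11 + j) (f(j) = 1/(j + (-7 + (-3 - 2))/(8 + 14)) = 1/(j + (-7 - 5)/22) = 1/(j + (1/22)*(-12)) = 1/(j - 6/11) = 1/(-6/11 + j))
C(X(-7), -223)/f(167) = 304/((11/(-6 + 11*167))) = 304/((11/(-6 + 1837))) = 304/((11/1831)) = 304/((11*(1/1831))) = 304/(11/1831) = 304*(1831/11) = 556624/11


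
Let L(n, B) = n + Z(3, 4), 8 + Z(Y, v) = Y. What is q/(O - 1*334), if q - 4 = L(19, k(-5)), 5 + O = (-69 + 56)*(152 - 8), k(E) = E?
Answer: -6/737 ≈ -0.0081411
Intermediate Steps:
Z(Y, v) = -8 + Y
L(n, B) = -5 + n (L(n, B) = n + (-8 + 3) = n - 5 = -5 + n)
O = -1877 (O = -5 + (-69 + 56)*(152 - 8) = -5 - 13*144 = -5 - 1872 = -1877)
q = 18 (q = 4 + (-5 + 19) = 4 + 14 = 18)
q/(O - 1*334) = 18/(-1877 - 1*334) = 18/(-1877 - 334) = 18/(-2211) = 18*(-1/2211) = -6/737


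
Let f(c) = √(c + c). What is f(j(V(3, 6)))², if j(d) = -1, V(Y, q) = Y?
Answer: -2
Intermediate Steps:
f(c) = √2*√c (f(c) = √(2*c) = √2*√c)
f(j(V(3, 6)))² = (√2*√(-1))² = (√2*I)² = (I*√2)² = -2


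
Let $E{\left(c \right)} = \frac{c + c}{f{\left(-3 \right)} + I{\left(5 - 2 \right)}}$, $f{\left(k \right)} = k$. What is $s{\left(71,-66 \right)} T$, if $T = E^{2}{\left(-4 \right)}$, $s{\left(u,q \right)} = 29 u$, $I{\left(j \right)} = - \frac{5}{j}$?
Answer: $\frac{296496}{49} \approx 6050.9$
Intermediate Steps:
$E{\left(c \right)} = - \frac{3 c}{7}$ ($E{\left(c \right)} = \frac{c + c}{-3 - \frac{5}{5 - 2}} = \frac{2 c}{-3 - \frac{5}{3}} = \frac{2 c}{- \frac{14}{3}} = 2 c \left(- \frac{3}{14}\right) = - \frac{3 c}{7}$)
$T = \frac{144}{49}$ ($T = \left(\left(- \frac{3}{7}\right) \left(-4\right)\right)^{2} = \left(\frac{12}{7}\right)^{2} = \frac{144}{49} \approx 2.9388$)
$s{\left(71,-66 \right)} T = 29 \cdot 71 \cdot \frac{144}{49} = 2059 \cdot \frac{144}{49} = \frac{296496}{49}$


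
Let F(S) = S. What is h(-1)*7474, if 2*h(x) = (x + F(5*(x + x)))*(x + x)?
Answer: 82214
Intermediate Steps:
h(x) = 11*x**2 (h(x) = ((x + 5*(x + x))*(x + x))/2 = ((x + 5*(2*x))*(2*x))/2 = ((x + 10*x)*(2*x))/2 = ((11*x)*(2*x))/2 = (22*x**2)/2 = 11*x**2)
h(-1)*7474 = (11*(-1)**2)*7474 = (11*1)*7474 = 11*7474 = 82214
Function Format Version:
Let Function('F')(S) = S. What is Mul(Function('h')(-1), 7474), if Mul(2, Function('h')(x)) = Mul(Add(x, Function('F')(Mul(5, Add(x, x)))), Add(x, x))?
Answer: 82214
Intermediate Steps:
Function('h')(x) = Mul(11, Pow(x, 2)) (Function('h')(x) = Mul(Rational(1, 2), Mul(Add(x, Mul(5, Add(x, x))), Add(x, x))) = Mul(Rational(1, 2), Mul(Add(x, Mul(5, Mul(2, x))), Mul(2, x))) = Mul(Rational(1, 2), Mul(Add(x, Mul(10, x)), Mul(2, x))) = Mul(Rational(1, 2), Mul(Mul(11, x), Mul(2, x))) = Mul(Rational(1, 2), Mul(22, Pow(x, 2))) = Mul(11, Pow(x, 2)))
Mul(Function('h')(-1), 7474) = Mul(Mul(11, Pow(-1, 2)), 7474) = Mul(Mul(11, 1), 7474) = Mul(11, 7474) = 82214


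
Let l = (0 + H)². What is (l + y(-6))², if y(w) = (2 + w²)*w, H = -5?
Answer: 41209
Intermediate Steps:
y(w) = w*(2 + w²)
l = 25 (l = (0 - 5)² = (-5)² = 25)
(l + y(-6))² = (25 - 6*(2 + (-6)²))² = (25 - 6*(2 + 36))² = (25 - 6*38)² = (25 - 228)² = (-203)² = 41209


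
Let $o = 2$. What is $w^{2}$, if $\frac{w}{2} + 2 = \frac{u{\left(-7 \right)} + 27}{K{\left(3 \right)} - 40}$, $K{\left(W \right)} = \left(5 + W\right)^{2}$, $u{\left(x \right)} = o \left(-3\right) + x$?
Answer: $\frac{289}{36} \approx 8.0278$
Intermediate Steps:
$u{\left(x \right)} = -6 + x$ ($u{\left(x \right)} = 2 \left(-3\right) + x = -6 + x$)
$w = - \frac{17}{6}$ ($w = -4 + 2 \frac{\left(-6 - 7\right) + 27}{\left(5 + 3\right)^{2} - 40} = -4 + 2 \frac{-13 + 27}{8^{2} - 40} = -4 + 2 \frac{14}{64 - 40} = -4 + 2 \cdot \frac{14}{24} = -4 + 2 \cdot 14 \cdot \frac{1}{24} = -4 + 2 \cdot \frac{7}{12} = -4 + \frac{7}{6} = - \frac{17}{6} \approx -2.8333$)
$w^{2} = \left(- \frac{17}{6}\right)^{2} = \frac{289}{36}$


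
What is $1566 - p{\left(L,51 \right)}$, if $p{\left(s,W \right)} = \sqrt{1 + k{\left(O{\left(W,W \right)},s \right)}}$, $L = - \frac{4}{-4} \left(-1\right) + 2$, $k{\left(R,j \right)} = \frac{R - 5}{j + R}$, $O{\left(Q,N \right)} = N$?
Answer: $1566 - \frac{7 \sqrt{26}}{26} \approx 1564.6$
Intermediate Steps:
$k{\left(R,j \right)} = \frac{-5 + R}{R + j}$
$L = 1$ ($L = \left(-4\right) \left(- \frac{1}{4}\right) \left(-1\right) + 2 = 1 \left(-1\right) + 2 = -1 + 2 = 1$)
$p{\left(s,W \right)} = \sqrt{1 + \frac{-5 + W}{W + s}}$
$1566 - p{\left(L,51 \right)} = 1566 - \sqrt{\frac{-5 + 1 + 2 \cdot 51}{51 + 1}} = 1566 - \sqrt{\frac{-5 + 1 + 102}{52}} = 1566 - \sqrt{\frac{1}{52} \cdot 98} = 1566 - \sqrt{\frac{49}{26}} = 1566 - \frac{7 \sqrt{26}}{26}$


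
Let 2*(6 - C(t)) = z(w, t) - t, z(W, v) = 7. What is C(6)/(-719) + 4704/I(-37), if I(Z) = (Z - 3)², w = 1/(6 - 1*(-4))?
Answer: 52709/17975 ≈ 2.9324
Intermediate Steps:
w = ⅒ (w = 1/(6 + 4) = 1/10 = ⅒ ≈ 0.10000)
I(Z) = (-3 + Z)²
C(t) = 5/2 + t/2 (C(t) = 6 - (7 - t)/2 = 6 + (-7/2 + t/2) = 5/2 + t/2)
C(6)/(-719) + 4704/I(-37) = (5/2 + (½)*6)/(-719) + 4704/((-3 - 37)²) = (5/2 + 3)*(-1/719) + 4704/((-40)²) = (11/2)*(-1/719) + 4704/1600 = -11/1438 + 4704*(1/1600) = -11/1438 + 147/50 = 52709/17975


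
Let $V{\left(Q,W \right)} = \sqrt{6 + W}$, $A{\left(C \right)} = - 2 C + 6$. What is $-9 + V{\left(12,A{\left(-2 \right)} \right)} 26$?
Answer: $95$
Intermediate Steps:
$A{\left(C \right)} = 6 - 2 C$
$-9 + V{\left(12,A{\left(-2 \right)} \right)} 26 = -9 + \sqrt{6 + \left(6 - -4\right)} 26 = -9 + \sqrt{6 + \left(6 + 4\right)} 26 = -9 + \sqrt{6 + 10} \cdot 26 = -9 + \sqrt{16} \cdot 26 = -9 + 4 \cdot 26 = -9 + 104 = 95$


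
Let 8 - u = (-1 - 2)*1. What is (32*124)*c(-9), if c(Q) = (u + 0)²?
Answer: 480128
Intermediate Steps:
u = 11 (u = 8 - (-1 - 2) = 8 - (-3) = 8 - 1*(-3) = 8 + 3 = 11)
c(Q) = 121 (c(Q) = (11 + 0)² = 11² = 121)
(32*124)*c(-9) = (32*124)*121 = 3968*121 = 480128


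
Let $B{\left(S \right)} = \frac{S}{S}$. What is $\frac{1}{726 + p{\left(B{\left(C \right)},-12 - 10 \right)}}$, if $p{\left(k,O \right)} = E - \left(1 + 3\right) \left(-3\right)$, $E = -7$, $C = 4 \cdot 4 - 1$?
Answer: $\frac{1}{731} \approx 0.001368$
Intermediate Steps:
$C = 15$ ($C = 16 - 1 = 15$)
$B{\left(S \right)} = 1$
$p{\left(k,O \right)} = 5$ ($p{\left(k,O \right)} = -7 - \left(1 + 3\right) \left(-3\right) = -7 - 4 \left(-3\right) = -7 - -12 = -7 + 12 = 5$)
$\frac{1}{726 + p{\left(B{\left(C \right)},-12 - 10 \right)}} = \frac{1}{726 + 5} = \frac{1}{731}$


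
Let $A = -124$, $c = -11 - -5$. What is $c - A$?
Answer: $118$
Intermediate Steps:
$c = -6$ ($c = -11 + 5 = -6$)
$c - A = -6 - -124 = -6 + 124 = 118$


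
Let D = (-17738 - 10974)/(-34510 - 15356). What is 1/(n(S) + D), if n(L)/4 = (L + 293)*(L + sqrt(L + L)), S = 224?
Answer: 71992652546649/33051580635816981604 - 642790741626*sqrt(7)/8262895158954245401 ≈ 1.9724e-6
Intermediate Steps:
D = 14356/24933 (D = -28712/(-49866) = -28712*(-1/49866) = 14356/24933 ≈ 0.57578)
n(L) = 4*(293 + L)*(L + sqrt(2)*sqrt(L)) (n(L) = 4*((L + 293)*(L + sqrt(L + L))) = 4*((293 + L)*(L + sqrt(2*L))) = 4*((293 + L)*(L + sqrt(2)*sqrt(L))) = 4*(293 + L)*(L + sqrt(2)*sqrt(L)))
1/(n(S) + D) = 1/((4*224**2 + 1172*224 + 4*sqrt(2)*224**(3/2) + 1172*sqrt(2)*sqrt(224)) + 14356/24933) = 1/((4*50176 + 262528 + 4*sqrt(2)*(896*sqrt(14)) + 1172*sqrt(2)*(4*sqrt(14))) + 14356/24933) = 1/((200704 + 262528 + 7168*sqrt(7) + 9376*sqrt(7)) + 14356/24933) = 1/((463232 + 16544*sqrt(7)) + 14356/24933) = 1/(11549777812/24933 + 16544*sqrt(7))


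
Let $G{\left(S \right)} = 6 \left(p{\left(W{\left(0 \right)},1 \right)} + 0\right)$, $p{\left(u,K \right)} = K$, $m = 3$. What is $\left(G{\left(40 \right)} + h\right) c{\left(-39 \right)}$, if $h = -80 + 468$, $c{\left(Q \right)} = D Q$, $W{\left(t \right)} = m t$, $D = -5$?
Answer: $76830$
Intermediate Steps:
$W{\left(t \right)} = 3 t$
$c{\left(Q \right)} = - 5 Q$
$h = 388$
$G{\left(S \right)} = 6$ ($G{\left(S \right)} = 6 \left(1 + 0\right) = 6 \cdot 1 = 6$)
$\left(G{\left(40 \right)} + h\right) c{\left(-39 \right)} = \left(6 + 388\right) \left(\left(-5\right) \left(-39\right)\right) = 394 \cdot 195 = 76830$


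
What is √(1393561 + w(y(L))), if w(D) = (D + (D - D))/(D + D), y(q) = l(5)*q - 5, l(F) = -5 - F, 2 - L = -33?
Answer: √5574246/2 ≈ 1180.5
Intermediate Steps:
L = 35 (L = 2 - 1*(-33) = 2 + 33 = 35)
y(q) = -5 - 10*q (y(q) = (-5 - 1*5)*q - 5 = (-5 - 5)*q - 5 = -10*q - 5 = -5 - 10*q)
w(D) = ½ (w(D) = (D + 0)/((2*D)) = D*(1/(2*D)) = ½)
√(1393561 + w(y(L))) = √(1393561 + ½) = √(2787123/2) = √5574246/2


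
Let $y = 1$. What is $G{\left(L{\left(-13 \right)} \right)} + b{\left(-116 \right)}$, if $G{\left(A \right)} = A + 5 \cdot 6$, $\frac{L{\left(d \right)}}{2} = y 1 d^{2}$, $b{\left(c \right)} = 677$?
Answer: $1045$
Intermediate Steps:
$L{\left(d \right)} = 2 d^{2}$ ($L{\left(d \right)} = 2 \cdot 1 \cdot 1 d^{2} = 2 \cdot 1 d^{2} = 2 d^{2}$)
$G{\left(A \right)} = 30 + A$ ($G{\left(A \right)} = A + 30 = 30 + A$)
$G{\left(L{\left(-13 \right)} \right)} + b{\left(-116 \right)} = \left(30 + 2 \left(-13\right)^{2}\right) + 677 = \left(30 + 2 \cdot 169\right) + 677 = \left(30 + 338\right) + 677 = 368 + 677 = 1045$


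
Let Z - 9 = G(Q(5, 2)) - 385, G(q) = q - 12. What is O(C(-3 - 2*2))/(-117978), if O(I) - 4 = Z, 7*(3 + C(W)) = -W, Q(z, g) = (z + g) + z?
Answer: 62/19663 ≈ 0.0031531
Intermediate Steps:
Q(z, g) = g + 2*z (Q(z, g) = (g + z) + z = g + 2*z)
C(W) = -3 - W/7 (C(W) = -3 + (-W)/7 = -3 - W/7)
G(q) = -12 + q
Z = -376 (Z = 9 + ((-12 + (2 + 2*5)) - 385) = 9 + ((-12 + (2 + 10)) - 385) = 9 + ((-12 + 12) - 385) = 9 + (0 - 385) = 9 - 385 = -376)
O(I) = -372 (O(I) = 4 - 376 = -372)
O(C(-3 - 2*2))/(-117978) = -372/(-117978) = -372*(-1/117978) = 62/19663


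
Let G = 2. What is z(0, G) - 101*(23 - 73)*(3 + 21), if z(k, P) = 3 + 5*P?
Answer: 121213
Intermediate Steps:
z(0, G) - 101*(23 - 73)*(3 + 21) = (3 + 5*2) - 101*(23 - 73)*(3 + 21) = (3 + 10) - (-5050)*24 = 13 - 101*(-1200) = 13 + 121200 = 121213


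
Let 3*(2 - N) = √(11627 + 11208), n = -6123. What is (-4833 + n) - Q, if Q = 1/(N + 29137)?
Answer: -83722564657875/7641709054 - 3*√22835/7641709054 ≈ -10956.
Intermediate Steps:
N = 2 - √22835/3 (N = 2 - √(11627 + 11208)/3 = 2 - √22835/3 ≈ -48.371)
Q = 1/(29139 - √22835/3) (Q = 1/((2 - √22835/3) + 29137) = 1/(29139 - √22835/3) ≈ 3.4378e-5)
(-4833 + n) - Q = (-4833 - 6123) - (262251/7641709054 + 3*√22835/7641709054) = -10956 + (-262251/7641709054 - 3*√22835/7641709054) = -83722564657875/7641709054 - 3*√22835/7641709054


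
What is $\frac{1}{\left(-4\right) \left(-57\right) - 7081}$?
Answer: $- \frac{1}{6853} \approx -0.00014592$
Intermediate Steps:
$\frac{1}{\left(-4\right) \left(-57\right) - 7081} = \frac{1}{228 - 7081} = \frac{1}{-6853} = - \frac{1}{6853}$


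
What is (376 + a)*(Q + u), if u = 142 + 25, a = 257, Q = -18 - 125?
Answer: 15192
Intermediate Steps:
Q = -143
u = 167
(376 + a)*(Q + u) = (376 + 257)*(-143 + 167) = 633*24 = 15192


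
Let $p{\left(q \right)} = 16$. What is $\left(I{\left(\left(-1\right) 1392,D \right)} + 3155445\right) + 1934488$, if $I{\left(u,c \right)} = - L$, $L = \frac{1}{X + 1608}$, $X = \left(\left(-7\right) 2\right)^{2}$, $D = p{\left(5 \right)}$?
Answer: $\frac{9182239131}{1804} \approx 5.0899 \cdot 10^{6}$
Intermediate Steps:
$D = 16$
$X = 196$ ($X = \left(-14\right)^{2} = 196$)
$L = \frac{1}{1804}$ ($L = \frac{1}{196 + 1608} = \frac{1}{1804} \approx 0.00055432$)
$I{\left(u,c \right)} = - \frac{1}{1804}$ ($I{\left(u,c \right)} = \left(-1\right) \frac{1}{1804} = - \frac{1}{1804}$)
$\left(I{\left(\left(-1\right) 1392,D \right)} + 3155445\right) + 1934488 = \left(- \frac{1}{1804} + 3155445\right) + 1934488 = \frac{5692422779}{1804} + 1934488 = \frac{9182239131}{1804}$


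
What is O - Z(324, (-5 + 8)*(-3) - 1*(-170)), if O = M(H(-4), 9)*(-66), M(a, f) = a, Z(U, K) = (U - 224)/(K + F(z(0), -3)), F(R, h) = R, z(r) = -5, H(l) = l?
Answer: 10271/39 ≈ 263.36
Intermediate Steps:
Z(U, K) = (-224 + U)/(-5 + K) (Z(U, K) = (U - 224)/(K - 5) = (-224 + U)/(-5 + K))
O = 264 (O = -4*(-66) = 264)
O - Z(324, (-5 + 8)*(-3) - 1*(-170)) = 264 - (-224 + 324)/(-5 + ((-5 + 8)*(-3) - 1*(-170))) = 264 - 100/(-5 + (3*(-3) + 170)) = 264 - 100/(-5 + (-9 + 170)) = 264 - 100/(-5 + 161) = 264 - 100/156 = 264 - 1*25/39 = 264 - 25/39 = 10271/39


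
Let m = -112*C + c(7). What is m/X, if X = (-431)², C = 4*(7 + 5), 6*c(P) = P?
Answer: -32249/1114566 ≈ -0.028934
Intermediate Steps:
c(P) = P/6
C = 48 (C = 4*12 = 48)
m = -32249/6 (m = -112*48 + (⅙)*7 = -5376 + 7/6 = -32249/6 ≈ -5374.8)
X = 185761
m/X = -32249/6/185761 = -32249/6*1/185761 = -32249/1114566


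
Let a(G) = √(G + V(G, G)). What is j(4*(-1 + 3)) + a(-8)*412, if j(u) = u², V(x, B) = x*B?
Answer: 64 + 824*√14 ≈ 3147.1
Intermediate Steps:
V(x, B) = B*x
a(G) = √(G + G²) (a(G) = √(G + G*G) = √(G + G²))
j(4*(-1 + 3)) + a(-8)*412 = (4*(-1 + 3))² + √(-8*(1 - 8))*412 = (4*2)² + √(-8*(-7))*412 = 8² + √56*412 = 64 + (2*√14)*412 = 64 + 824*√14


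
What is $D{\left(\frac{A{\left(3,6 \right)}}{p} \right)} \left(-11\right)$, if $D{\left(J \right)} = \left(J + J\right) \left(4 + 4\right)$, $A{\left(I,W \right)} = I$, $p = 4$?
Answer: $-132$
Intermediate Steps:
$D{\left(J \right)} = 16 J$ ($D{\left(J \right)} = 2 J 8 = 16 J$)
$D{\left(\frac{A{\left(3,6 \right)}}{p} \right)} \left(-11\right) = 16 \cdot \frac{3}{4} \left(-11\right) = 12 \left(-11\right) = -132$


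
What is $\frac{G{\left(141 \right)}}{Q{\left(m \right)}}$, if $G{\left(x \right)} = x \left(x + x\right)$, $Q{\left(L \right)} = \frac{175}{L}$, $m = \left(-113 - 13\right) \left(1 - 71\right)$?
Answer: $\frac{10020024}{5} \approx 2.004 \cdot 10^{6}$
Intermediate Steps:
$m = 8820$ ($m = \left(-126\right) \left(-70\right) = 8820$)
$G{\left(x \right)} = 2 x^{2}$ ($G{\left(x \right)} = x 2 x = 2 x^{2}$)
$\frac{G{\left(141 \right)}}{Q{\left(m \right)}} = \frac{2 \cdot 141^{2}}{175 \cdot \frac{1}{8820}} = \frac{2 \cdot 19881}{175 \cdot \frac{1}{8820}} = \frac{39762}{\frac{5}{252}} = 39762 \cdot \frac{252}{5} = \frac{10020024}{5}$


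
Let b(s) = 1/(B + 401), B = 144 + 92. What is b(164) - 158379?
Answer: -100887422/637 ≈ -1.5838e+5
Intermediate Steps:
B = 236
b(s) = 1/637 (b(s) = 1/(236 + 401) = 1/637)
b(164) - 158379 = 1/637 - 158379 = -100887422/637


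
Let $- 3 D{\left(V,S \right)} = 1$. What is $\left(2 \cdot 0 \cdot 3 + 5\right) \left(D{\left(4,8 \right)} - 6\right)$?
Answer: $- \frac{95}{3} \approx -31.667$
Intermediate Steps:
$D{\left(V,S \right)} = - \frac{1}{3}$ ($D{\left(V,S \right)} = \left(- \frac{1}{3}\right) 1 = - \frac{1}{3}$)
$\left(2 \cdot 0 \cdot 3 + 5\right) \left(D{\left(4,8 \right)} - 6\right) = \left(2 \cdot 0 \cdot 3 + 5\right) \left(- \frac{1}{3} - 6\right) = \left(2 \cdot 0 + 5\right) \left(- \frac{19}{3}\right) = \left(0 + 5\right) \left(- \frac{19}{3}\right) = 5 \left(- \frac{19}{3}\right) = - \frac{95}{3}$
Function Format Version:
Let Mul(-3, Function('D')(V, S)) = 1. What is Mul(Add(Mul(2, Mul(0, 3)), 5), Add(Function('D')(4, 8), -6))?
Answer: Rational(-95, 3) ≈ -31.667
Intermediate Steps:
Function('D')(V, S) = Rational(-1, 3) (Function('D')(V, S) = Mul(Rational(-1, 3), 1) = Rational(-1, 3))
Mul(Add(Mul(2, Mul(0, 3)), 5), Add(Function('D')(4, 8), -6)) = Mul(Add(Mul(2, Mul(0, 3)), 5), Add(Rational(-1, 3), -6)) = Mul(Add(Mul(2, 0), 5), Rational(-19, 3)) = Mul(Add(0, 5), Rational(-19, 3)) = Mul(5, Rational(-19, 3)) = Rational(-95, 3)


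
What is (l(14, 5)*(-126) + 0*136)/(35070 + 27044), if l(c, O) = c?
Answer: -882/31057 ≈ -0.028399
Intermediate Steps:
(l(14, 5)*(-126) + 0*136)/(35070 + 27044) = (14*(-126) + 0*136)/(35070 + 27044) = (-1764 + 0)/62114 = -1764*1/62114 = -882/31057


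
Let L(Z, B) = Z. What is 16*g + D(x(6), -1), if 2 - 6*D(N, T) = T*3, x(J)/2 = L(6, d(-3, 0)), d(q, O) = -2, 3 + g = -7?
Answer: -955/6 ≈ -159.17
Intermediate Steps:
g = -10 (g = -3 - 7 = -10)
x(J) = 12 (x(J) = 2*6 = 12)
D(N, T) = ⅓ - T/2 (D(N, T) = ⅓ - T*3/6 = ⅓ - T/2)
16*g + D(x(6), -1) = 16*(-10) + (⅓ - ½*(-1)) = -160 + (⅓ + ½) = -160 + ⅚ = -955/6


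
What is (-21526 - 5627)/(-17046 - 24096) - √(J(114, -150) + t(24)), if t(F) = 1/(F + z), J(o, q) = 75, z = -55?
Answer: 9051/13714 - 2*√18011/31 ≈ -7.9984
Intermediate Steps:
t(F) = 1/(-55 + F) (t(F) = 1/(F - 55) = 1/(-55 + F))
(-21526 - 5627)/(-17046 - 24096) - √(J(114, -150) + t(24)) = (-21526 - 5627)/(-17046 - 24096) - √(75 + 1/(-55 + 24)) = -27153/(-41142) - √(75 + 1/(-31)) = -27153*(-1/41142) - √(75 - 1/31) = 9051/13714 - √(2324/31) = 9051/13714 - 2*√18011/31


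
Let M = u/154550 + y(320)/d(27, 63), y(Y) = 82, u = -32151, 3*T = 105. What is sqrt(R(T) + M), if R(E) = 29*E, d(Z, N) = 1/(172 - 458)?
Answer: I*sqrt(21437139037182)/30910 ≈ 149.79*I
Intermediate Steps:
T = 35 (T = (1/3)*105 = 35)
d(Z, N) = -1/286 (d(Z, N) = 1/(-286) = -1/286)
M = -3624538751/154550 (M = -32151/154550 + 82/(-1/286) = -32151*1/154550 + 82*(-286) = -32151/154550 - 23452 = -3624538751/154550 ≈ -23452.)
sqrt(R(T) + M) = sqrt(29*35 - 3624538751/154550) = sqrt(1015 - 3624538751/154550) = sqrt(-3467670501/154550) = I*sqrt(21437139037182)/30910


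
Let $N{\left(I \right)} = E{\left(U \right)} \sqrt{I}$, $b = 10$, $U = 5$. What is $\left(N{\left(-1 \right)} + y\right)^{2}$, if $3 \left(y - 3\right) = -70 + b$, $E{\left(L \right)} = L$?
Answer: $264 - 170 i \approx 264.0 - 170.0 i$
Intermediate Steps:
$N{\left(I \right)} = 5 \sqrt{I}$
$y = -17$ ($y = 3 + \frac{-70 + 10}{3} = 3 + \frac{1}{3} \left(-60\right) = 3 - 20 = -17$)
$\left(N{\left(-1 \right)} + y\right)^{2} = \left(5 \sqrt{-1} - 17\right)^{2} = \left(5 i - 17\right)^{2} = \left(-17 + 5 i\right)^{2}$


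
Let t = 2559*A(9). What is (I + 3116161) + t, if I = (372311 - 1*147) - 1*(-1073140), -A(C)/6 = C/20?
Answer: 45545557/10 ≈ 4.5546e+6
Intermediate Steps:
A(C) = -3*C/10 (A(C) = -6*C/20 = -3*C/10)
I = 1445304 (I = (372311 - 147) + 1073140 = 372164 + 1073140 = 1445304)
t = -69093/10 (t = 2559*(-3/10*9) = 2559*(-27/10) = -69093/10 ≈ -6909.3)
(I + 3116161) + t = (1445304 + 3116161) - 69093/10 = 4561465 - 69093/10 = 45545557/10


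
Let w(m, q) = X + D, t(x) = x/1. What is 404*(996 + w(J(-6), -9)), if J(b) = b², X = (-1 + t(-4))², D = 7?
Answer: 415312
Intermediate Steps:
t(x) = x (t(x) = x*1 = x)
X = 25 (X = (-1 - 4)² = (-5)² = 25)
w(m, q) = 32 (w(m, q) = 25 + 7 = 32)
404*(996 + w(J(-6), -9)) = 404*(996 + 32) = 404*1028 = 415312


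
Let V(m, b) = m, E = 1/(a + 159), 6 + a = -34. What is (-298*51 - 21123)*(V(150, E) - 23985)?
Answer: 865711035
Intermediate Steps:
a = -40 (a = -6 - 34 = -40)
E = 1/119 (E = 1/(-40 + 159) = 1/119 ≈ 0.0084034)
(-298*51 - 21123)*(V(150, E) - 23985) = (-298*51 - 21123)*(150 - 23985) = (-15198 - 21123)*(-23835) = -36321*(-23835) = 865711035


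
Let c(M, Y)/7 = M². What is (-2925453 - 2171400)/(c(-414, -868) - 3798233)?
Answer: 5096853/2598461 ≈ 1.9615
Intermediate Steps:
c(M, Y) = 7*M²
(-2925453 - 2171400)/(c(-414, -868) - 3798233) = (-2925453 - 2171400)/(7*(-414)² - 3798233) = -5096853/(7*171396 - 3798233) = -5096853/(1199772 - 3798233) = -5096853/(-2598461) = -5096853*(-1/2598461) = 5096853/2598461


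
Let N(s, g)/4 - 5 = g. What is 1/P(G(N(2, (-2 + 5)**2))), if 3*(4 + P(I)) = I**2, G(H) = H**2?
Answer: 3/9834484 ≈ 3.0505e-7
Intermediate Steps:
N(s, g) = 20 + 4*g
P(I) = -4 + I**2/3
1/P(G(N(2, (-2 + 5)**2))) = 1/(-4 + ((20 + 4*(-2 + 5)**2)**2)**2/3) = 1/(-4 + ((20 + 4*3**2)**2)**2/3) = 1/(-4 + ((20 + 4*9)**2)**2/3) = 1/(-4 + ((20 + 36)**2)**2/3) = 1/(-4 + (56**2)**2/3) = 1/(-4 + (1/3)*3136**2) = 1/(-4 + (1/3)*9834496) = 1/(-4 + 9834496/3) = 1/(9834484/3) = 3/9834484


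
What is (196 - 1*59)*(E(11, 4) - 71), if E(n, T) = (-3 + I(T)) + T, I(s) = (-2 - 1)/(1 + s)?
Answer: -48361/5 ≈ -9672.2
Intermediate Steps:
I(s) = -3/(1 + s)
E(n, T) = -3 + T - 3/(1 + T) (E(n, T) = (-3 - 3/(1 + T)) + T = -3 + T - 3/(1 + T))
(196 - 1*59)*(E(11, 4) - 71) = (196 - 1*59)*((-3 + (1 + 4)*(-3 + 4))/(1 + 4) - 71) = (196 - 59)*((-3 + 5*1)/5 - 71) = 137*((-3 + 5)/5 - 71) = 137*((1/5)*2 - 71) = 137*(2/5 - 71) = 137*(-353/5) = -48361/5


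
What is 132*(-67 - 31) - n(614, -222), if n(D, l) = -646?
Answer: -12290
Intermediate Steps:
132*(-67 - 31) - n(614, -222) = 132*(-67 - 31) - 1*(-646) = 132*(-98) + 646 = -12936 + 646 = -12290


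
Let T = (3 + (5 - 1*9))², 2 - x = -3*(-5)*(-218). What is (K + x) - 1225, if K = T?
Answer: 2048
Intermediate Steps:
x = 3272 (x = 2 - (-3*(-5))*(-218) = 2 - 15*(-218) = 2 - 1*(-3270) = 2 + 3270 = 3272)
T = 1 (T = (3 + (5 - 9))² = (3 - 4)² = (-1)² = 1)
K = 1
(K + x) - 1225 = (1 + 3272) - 1225 = 3273 - 1225 = 2048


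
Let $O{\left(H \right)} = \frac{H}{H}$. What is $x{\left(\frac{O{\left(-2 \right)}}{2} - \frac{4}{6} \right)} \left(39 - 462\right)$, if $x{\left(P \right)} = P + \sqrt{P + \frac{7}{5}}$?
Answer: $\frac{141}{2} - \frac{141 \sqrt{1110}}{10} \approx -399.27$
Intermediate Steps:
$O{\left(H \right)} = 1$
$x{\left(P \right)} = P + \sqrt{\frac{7}{5} + P}$ ($x{\left(P \right)} = P + \sqrt{P + 7 \cdot \frac{1}{5}} = P + \sqrt{P + \frac{7}{5}} = P + \sqrt{\frac{7}{5} + P}$)
$x{\left(\frac{O{\left(-2 \right)}}{2} - \frac{4}{6} \right)} \left(39 - 462\right) = \left(\left(1 \cdot \frac{1}{2} - \frac{4}{6}\right) + \frac{\sqrt{35 + 25 \left(1 \cdot \frac{1}{2} - \frac{4}{6}\right)}}{5}\right) \left(39 - 462\right) = \left(\left(1 \cdot \frac{1}{2} - \frac{2}{3}\right) + \frac{\sqrt{35 + 25 \left(1 \cdot \frac{1}{2} - \frac{2}{3}\right)}}{5}\right) \left(39 - 462\right) = \left(\left(\frac{1}{2} - \frac{2}{3}\right) + \frac{\sqrt{35 + 25 \left(\frac{1}{2} - \frac{2}{3}\right)}}{5}\right) \left(-423\right) = \left(- \frac{1}{6} + \frac{\sqrt{35 + 25 \left(- \frac{1}{6}\right)}}{5}\right) \left(-423\right) = \left(- \frac{1}{6} + \frac{\sqrt{35 - \frac{25}{6}}}{5}\right) \left(-423\right) = \left(- \frac{1}{6} + \frac{\sqrt{\frac{185}{6}}}{5}\right) \left(-423\right) = \left(- \frac{1}{6} + \frac{\frac{1}{6} \sqrt{1110}}{5}\right) \left(-423\right) = \left(- \frac{1}{6} + \frac{\sqrt{1110}}{30}\right) \left(-423\right) = \frac{141}{2} - \frac{141 \sqrt{1110}}{10}$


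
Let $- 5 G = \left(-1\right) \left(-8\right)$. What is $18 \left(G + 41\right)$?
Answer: $\frac{3546}{5} \approx 709.2$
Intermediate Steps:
$G = - \frac{8}{5}$ ($G = - \frac{\left(-1\right) \left(-8\right)}{5} = \left(- \frac{1}{5}\right) 8 = - \frac{8}{5} \approx -1.6$)
$18 \left(G + 41\right) = 18 \left(- \frac{8}{5} + 41\right) = 18 \cdot \frac{197}{5} = \frac{3546}{5}$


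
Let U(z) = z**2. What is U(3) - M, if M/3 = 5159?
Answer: -15468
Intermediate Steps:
M = 15477 (M = 3*5159 = 15477)
U(3) - M = 3**2 - 1*15477 = 9 - 15477 = -15468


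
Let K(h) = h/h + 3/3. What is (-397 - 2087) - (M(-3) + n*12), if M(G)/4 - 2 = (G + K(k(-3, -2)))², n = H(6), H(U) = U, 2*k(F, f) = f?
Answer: -2568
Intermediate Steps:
k(F, f) = f/2
K(h) = 2 (K(h) = 1 + 3*(⅓) = 1 + 1 = 2)
n = 6
M(G) = 8 + 4*(2 + G)² (M(G) = 8 + 4*(G + 2)² = 8 + 4*(2 + G)²)
(-397 - 2087) - (M(-3) + n*12) = (-397 - 2087) - ((8 + 4*(2 - 3)²) + 6*12) = -2484 - ((8 + 4*(-1)²) + 72) = -2484 - ((8 + 4*1) + 72) = -2484 - ((8 + 4) + 72) = -2484 - (12 + 72) = -2484 - 1*84 = -2484 - 84 = -2568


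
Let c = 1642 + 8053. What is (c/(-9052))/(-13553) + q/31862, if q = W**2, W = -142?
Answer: 1237031915037/1954443054836 ≈ 0.63293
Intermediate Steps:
c = 9695
q = 20164 (q = (-142)**2 = 20164)
(c/(-9052))/(-13553) + q/31862 = (9695/(-9052))/(-13553) + 20164/31862 = (9695*(-1/9052))*(-1/13553) + 20164*(1/31862) = -9695/9052*(-1/13553) + 10082/15931 = 9695/122681756 + 10082/15931 = 1237031915037/1954443054836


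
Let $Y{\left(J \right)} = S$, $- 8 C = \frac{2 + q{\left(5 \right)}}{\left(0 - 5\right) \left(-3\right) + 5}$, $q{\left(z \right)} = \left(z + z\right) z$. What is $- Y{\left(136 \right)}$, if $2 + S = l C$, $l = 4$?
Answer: $\frac{33}{10} \approx 3.3$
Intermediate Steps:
$q{\left(z \right)} = 2 z^{2}$ ($q{\left(z \right)} = 2 z z = 2 z^{2}$)
$C = - \frac{13}{40}$ ($C = - \frac{\left(2 + 2 \cdot 5^{2}\right) \frac{1}{\left(0 - 5\right) \left(-3\right) + 5}}{8} = - \frac{\left(2 + 2 \cdot 25\right) \frac{1}{\left(-5\right) \left(-3\right) + 5}}{8} = - \frac{\left(2 + 50\right) \frac{1}{15 + 5}}{8} = - \frac{52 \cdot \frac{1}{20}}{8} = \left(- \frac{1}{8}\right) \frac{13}{5} = - \frac{13}{40} \approx -0.325$)
$S = - \frac{33}{10}$ ($S = -2 + 4 \left(- \frac{13}{40}\right) = -2 - \frac{13}{10} = - \frac{33}{10} \approx -3.3$)
$Y{\left(J \right)} = - \frac{33}{10}$
$- Y{\left(136 \right)} = \left(-1\right) \left(- \frac{33}{10}\right) = \frac{33}{10}$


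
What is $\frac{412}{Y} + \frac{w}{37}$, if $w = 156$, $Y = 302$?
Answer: $\frac{31178}{5587} \approx 5.5805$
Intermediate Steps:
$\frac{412}{Y} + \frac{w}{37} = \frac{412}{302} + \frac{156}{37} = 412 \cdot \frac{1}{302} + 156 \cdot \frac{1}{37} = \frac{206}{151} + \frac{156}{37} = \frac{31178}{5587}$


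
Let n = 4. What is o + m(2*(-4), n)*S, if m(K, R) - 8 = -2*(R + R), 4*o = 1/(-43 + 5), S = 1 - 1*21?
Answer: 24319/152 ≈ 159.99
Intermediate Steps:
S = -20 (S = 1 - 21 = -20)
o = -1/152 (o = 1/(4*(-43 + 5)) = (¼)/(-38) = (¼)*(-1/38) = -1/152 ≈ -0.0065789)
m(K, R) = 8 - 4*R (m(K, R) = 8 - 2*(R + R) = 8 - 4*R)
o + m(2*(-4), n)*S = -1/152 + (8 - 4*4)*(-20) = -1/152 + (8 - 16)*(-20) = -1/152 - 8*(-20) = -1/152 + 160 = 24319/152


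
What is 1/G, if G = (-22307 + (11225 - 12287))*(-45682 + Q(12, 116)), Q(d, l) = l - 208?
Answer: 1/1069692606 ≈ 9.3485e-10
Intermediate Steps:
Q(d, l) = -208 + l
G = 1069692606 (G = (-22307 + (11225 - 12287))*(-45682 + (-208 + 116)) = (-22307 - 1062)*(-45682 - 92) = -23369*(-45774) = 1069692606)
1/G = 1/1069692606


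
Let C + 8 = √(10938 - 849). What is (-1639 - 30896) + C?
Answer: -32543 + 3*√1121 ≈ -32443.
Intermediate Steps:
C = -8 + 3*√1121 (C = -8 + √(10938 - 849) = -8 + √10089 = -8 + 3*√1121 ≈ 92.444)
(-1639 - 30896) + C = (-1639 - 30896) + (-8 + 3*√1121) = -32535 + (-8 + 3*√1121) = -32543 + 3*√1121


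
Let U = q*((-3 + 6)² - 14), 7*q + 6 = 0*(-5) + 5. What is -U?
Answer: -5/7 ≈ -0.71429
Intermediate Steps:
q = -⅐ (q = -6/7 + (0*(-5) + 5)/7 = -6/7 + (0 + 5)/7 = -6/7 + (⅐)*5 = -6/7 + 5/7 = -⅐ ≈ -0.14286)
U = 5/7 (U = -((-3 + 6)² - 14)/7 = -(3² - 14)/7 = -(9 - 14)/7 = -⅐*(-5) = 5/7 ≈ 0.71429)
-U = -1*5/7 = -5/7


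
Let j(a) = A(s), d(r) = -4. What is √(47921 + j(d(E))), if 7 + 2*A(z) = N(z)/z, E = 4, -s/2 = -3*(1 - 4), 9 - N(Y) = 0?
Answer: √191669/2 ≈ 218.90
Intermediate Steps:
N(Y) = 9 (N(Y) = 9 - 1*0 = 9 + 0 = 9)
s = -18 (s = -(-6)*(1 - 4) = -(-6)*(-3) = -2*9 = -18)
A(z) = -7/2 + 9/(2*z) (A(z) = -7/2 + (9/z)/2 = -7/2 + 9/(2*z))
j(a) = -15/4 (j(a) = (½)*(9 - 7*(-18))/(-18) = (½)*(-1/18)*(9 + 126) = (½)*(-1/18)*135 = -15/4)
√(47921 + j(d(E))) = √(47921 - 15/4) = √(191669/4) = √191669/2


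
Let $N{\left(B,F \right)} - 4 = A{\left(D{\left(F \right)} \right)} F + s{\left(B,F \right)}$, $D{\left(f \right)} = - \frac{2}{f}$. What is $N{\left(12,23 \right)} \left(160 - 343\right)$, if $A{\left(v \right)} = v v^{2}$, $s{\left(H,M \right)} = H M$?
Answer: $- \frac{27104496}{529} \approx -51237.0$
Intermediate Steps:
$A{\left(v \right)} = v^{3}$
$N{\left(B,F \right)} = 4 - \frac{8}{F^{2}} + B F$ ($N{\left(B,F \right)} = 4 + \left(\left(- \frac{2}{F}\right)^{3} F + B F\right) = 4 + \left(- \frac{8}{F^{3}} F + B F\right) = 4 + \left(- \frac{8}{F^{2}} + B F\right) = 4 - \frac{8}{F^{2}} + B F$)
$N{\left(12,23 \right)} \left(160 - 343\right) = \left(4 - \frac{8}{529} + 12 \cdot 23\right) \left(160 - 343\right) = \left(4 - \frac{8}{529} + 276\right) \left(-183\right) = \frac{148112}{529} \left(-183\right) = - \frac{27104496}{529}$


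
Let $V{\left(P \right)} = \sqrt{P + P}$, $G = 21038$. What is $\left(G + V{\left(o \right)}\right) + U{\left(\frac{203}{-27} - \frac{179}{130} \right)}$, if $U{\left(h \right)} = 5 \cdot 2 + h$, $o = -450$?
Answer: $\frac{73847257}{3510} + 30 i \approx 21039.0 + 30.0 i$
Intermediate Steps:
$V{\left(P \right)} = \sqrt{2} \sqrt{P}$ ($V{\left(P \right)} = \sqrt{2 P} = \sqrt{2} \sqrt{P}$)
$U{\left(h \right)} = 10 + h$
$\left(G + V{\left(o \right)}\right) + U{\left(\frac{203}{-27} - \frac{179}{130} \right)} = \left(21038 + \sqrt{2} \sqrt{-450}\right) + \left(10 + \left(\frac{203}{-27} - \frac{179}{130}\right)\right) = \left(21038 + \sqrt{2} \cdot 15 i \sqrt{2}\right) + \left(10 + \left(203 \left(- \frac{1}{27}\right) - \frac{179}{130}\right)\right) = \left(21038 + 30 i\right) + \left(10 - \frac{31223}{3510}\right) = \left(21038 + 30 i\right) + \frac{3877}{3510} = \frac{73847257}{3510} + 30 i$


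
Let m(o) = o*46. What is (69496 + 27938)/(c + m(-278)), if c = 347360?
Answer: 16239/55762 ≈ 0.29122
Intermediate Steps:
m(o) = 46*o
(69496 + 27938)/(c + m(-278)) = (69496 + 27938)/(347360 + 46*(-278)) = 97434/(347360 - 12788) = 97434/334572 = 97434*(1/334572) = 16239/55762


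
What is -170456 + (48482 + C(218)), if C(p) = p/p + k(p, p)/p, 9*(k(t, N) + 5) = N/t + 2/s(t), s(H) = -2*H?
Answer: -52169813261/427716 ≈ -1.2197e+5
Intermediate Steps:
k(t, N) = -5 - 1/(9*t) + N/(9*t) (k(t, N) = -5 + (N/t + 2/((-2*t)))/9 = -5 + (N/t + 2*(-1/(2*t)))/9 = -5 + (N/t - 1/t)/9 = -5 + (-1/t + N/t)/9 = -5 + (-1/(9*t) + N/(9*t)) = -5 - 1/(9*t) + N/(9*t))
C(p) = 1 + (-1 - 44*p)/(9*p**2) (C(p) = p/p + ((-1 + p - 45*p)/(9*p))/p = 1 + ((-1 - 44*p)/(9*p))/p = 1 + (-1 - 44*p)/(9*p**2))
-170456 + (48482 + C(218)) = -170456 + (48482 + (1 - 44/9/218 - 1/9/218**2)) = -170456 + (48482 + (1 - 44/9*1/218 - 1/9*1/47524)) = -170456 + (48482 + (1 - 22/981 - 1/427716)) = -170456 + (48482 + 418123/427716) = -170456 + 20736945235/427716 = -52169813261/427716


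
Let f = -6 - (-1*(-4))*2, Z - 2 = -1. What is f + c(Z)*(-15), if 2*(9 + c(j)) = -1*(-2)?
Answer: 106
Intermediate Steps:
Z = 1 (Z = 2 - 1 = 1)
f = -14 (f = -6 - 4*2 = -6 - 1*8 = -6 - 8 = -14)
c(j) = -8 (c(j) = -9 + (-1*(-2))/2 = -9 + (1/2)*2 = -9 + 1 = -8)
f + c(Z)*(-15) = -14 - 8*(-15) = -14 + 120 = 106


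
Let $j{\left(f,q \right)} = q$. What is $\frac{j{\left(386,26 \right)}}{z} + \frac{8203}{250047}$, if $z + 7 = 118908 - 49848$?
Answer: $\frac{572942981}{17266495491} \approx 0.033182$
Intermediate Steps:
$z = 69053$ ($z = -7 + \left(118908 - 49848\right) = -7 + 69060 = 69053$)
$\frac{j{\left(386,26 \right)}}{z} + \frac{8203}{250047} = \frac{26}{69053} + \frac{8203}{250047} = \frac{572942981}{17266495491}$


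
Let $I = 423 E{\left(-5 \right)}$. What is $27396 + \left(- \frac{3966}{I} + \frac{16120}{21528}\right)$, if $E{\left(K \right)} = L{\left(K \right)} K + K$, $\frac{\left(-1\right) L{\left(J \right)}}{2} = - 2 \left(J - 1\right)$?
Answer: $\frac{1332710879}{48645} \approx 27397.0$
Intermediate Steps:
$L{\left(J \right)} = -4 + 4 J$ ($L{\left(J \right)} = - 2 \left(- 2 \left(J - 1\right)\right) = - 2 \left(- 2 \left(-1 + J\right)\right) = - 2 \left(2 - 2 J\right) = -4 + 4 J$)
$E{\left(K \right)} = K + K \left(-4 + 4 K\right)$ ($E{\left(K \right)} = \left(-4 + 4 K\right) K + K = K \left(-4 + 4 K\right) + K = K + K \left(-4 + 4 K\right)$)
$I = 48645$ ($I = 423 \left(- 5 \left(-3 + 4 \left(-5\right)\right)\right) = 423 \left(- 5 \left(-3 - 20\right)\right) = 423 \left(\left(-5\right) \left(-23\right)\right) = 423 \cdot 115 = 48645$)
$27396 + \left(- \frac{3966}{I} + \frac{16120}{21528}\right) = 27396 + \left(- \frac{3966}{48645} + \frac{16120}{21528}\right) = 27396 + \left(\left(-3966\right) \frac{1}{48645} + 16120 \cdot \frac{1}{21528}\right) = 27396 + \left(- \frac{1322}{16215} + \frac{155}{207}\right) = 27396 + \frac{32459}{48645} = \frac{1332710879}{48645}$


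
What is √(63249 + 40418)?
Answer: √103667 ≈ 321.97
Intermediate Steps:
√(63249 + 40418) = √103667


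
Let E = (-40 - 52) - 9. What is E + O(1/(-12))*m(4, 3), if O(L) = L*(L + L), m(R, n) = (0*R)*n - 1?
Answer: -7273/72 ≈ -101.01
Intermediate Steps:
E = -101 (E = -92 - 9 = -101)
m(R, n) = -1 (m(R, n) = 0*n - 1 = 0 - 1 = -1)
O(L) = 2*L² (O(L) = L*(2*L) = 2*L²)
E + O(1/(-12))*m(4, 3) = -101 + (2*(1/(-12))²)*(-1) = -101 + (2*(-1/12)²)*(-1) = -101 + (2*(1/144))*(-1) = -101 + (1/72)*(-1) = -101 - 1/72 = -7273/72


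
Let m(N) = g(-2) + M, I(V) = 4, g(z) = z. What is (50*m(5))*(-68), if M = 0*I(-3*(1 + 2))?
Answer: 6800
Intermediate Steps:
M = 0 (M = 0*4 = 0)
m(N) = -2 (m(N) = -2 + 0 = -2)
(50*m(5))*(-68) = (50*(-2))*(-68) = -100*(-68) = 6800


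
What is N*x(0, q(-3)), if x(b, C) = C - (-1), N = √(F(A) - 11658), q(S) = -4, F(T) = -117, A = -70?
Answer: -15*I*√471 ≈ -325.54*I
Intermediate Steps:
N = 5*I*√471 (N = √(-117 - 11658) = √(-11775) = 5*I*√471 ≈ 108.51*I)
x(b, C) = 1 + C (x(b, C) = C - 1*(-1) = C + 1 = 1 + C)
N*x(0, q(-3)) = (5*I*√471)*(1 - 4) = (5*I*√471)*(-3) = -15*I*√471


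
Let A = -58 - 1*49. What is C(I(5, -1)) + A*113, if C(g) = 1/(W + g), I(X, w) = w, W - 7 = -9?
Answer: -36274/3 ≈ -12091.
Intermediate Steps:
W = -2 (W = 7 - 9 = -2)
A = -107 (A = -58 - 49 = -107)
C(g) = 1/(-2 + g)
C(I(5, -1)) + A*113 = 1/(-2 - 1) - 107*113 = 1/(-3) - 12091 = -⅓ - 12091 = -36274/3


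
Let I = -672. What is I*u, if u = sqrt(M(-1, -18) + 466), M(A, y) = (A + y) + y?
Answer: -672*sqrt(429) ≈ -13919.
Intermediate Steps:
M(A, y) = A + 2*y
u = sqrt(429) (u = sqrt((-1 + 2*(-18)) + 466) = sqrt((-1 - 36) + 466) = sqrt(-37 + 466) = sqrt(429) ≈ 20.712)
I*u = -672*sqrt(429)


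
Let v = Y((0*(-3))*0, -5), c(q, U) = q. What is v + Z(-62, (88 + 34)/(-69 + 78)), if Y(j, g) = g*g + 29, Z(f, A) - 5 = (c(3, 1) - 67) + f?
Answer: -67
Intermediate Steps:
Z(f, A) = -59 + f (Z(f, A) = 5 + ((3 - 67) + f) = 5 + (-64 + f) = -59 + f)
Y(j, g) = 29 + g² (Y(j, g) = g² + 29 = 29 + g²)
v = 54 (v = 29 + (-5)² = 29 + 25 = 54)
v + Z(-62, (88 + 34)/(-69 + 78)) = 54 + (-59 - 62) = 54 - 121 = -67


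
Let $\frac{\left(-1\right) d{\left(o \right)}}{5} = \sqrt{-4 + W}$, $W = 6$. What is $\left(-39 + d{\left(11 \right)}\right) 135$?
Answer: $-5265 - 675 \sqrt{2} \approx -6219.6$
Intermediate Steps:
$d{\left(o \right)} = - 5 \sqrt{2}$ ($d{\left(o \right)} = - 5 \sqrt{-4 + 6} = - 5 \sqrt{2}$)
$\left(-39 + d{\left(11 \right)}\right) 135 = \left(-39 - 5 \sqrt{2}\right) 135 = -5265 - 675 \sqrt{2}$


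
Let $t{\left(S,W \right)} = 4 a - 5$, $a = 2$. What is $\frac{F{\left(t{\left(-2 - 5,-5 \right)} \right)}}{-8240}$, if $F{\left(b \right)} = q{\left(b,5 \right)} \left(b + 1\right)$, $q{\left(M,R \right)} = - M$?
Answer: $\frac{3}{2060} \approx 0.0014563$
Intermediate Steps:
$t{\left(S,W \right)} = 3$ ($t{\left(S,W \right)} = 4 \cdot 2 - 5 = 8 - 5 = 3$)
$F{\left(b \right)} = - b \left(1 + b\right)$ ($F{\left(b \right)} = - b \left(b + 1\right) = - b \left(1 + b\right)$)
$\frac{F{\left(t{\left(-2 - 5,-5 \right)} \right)}}{-8240} = \frac{\left(-1\right) 3 \left(1 + 3\right)}{-8240} = \left(-1\right) 3 \cdot 4 \left(- \frac{1}{8240}\right) = \left(-12\right) \left(- \frac{1}{8240}\right) = \frac{3}{2060}$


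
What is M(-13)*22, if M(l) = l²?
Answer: 3718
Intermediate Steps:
M(-13)*22 = (-13)²*22 = 169*22 = 3718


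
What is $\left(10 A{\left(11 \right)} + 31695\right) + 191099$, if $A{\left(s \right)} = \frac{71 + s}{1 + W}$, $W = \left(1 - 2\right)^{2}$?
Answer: $223204$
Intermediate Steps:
$W = 1$ ($W = \left(-1\right)^{2} = 1$)
$A{\left(s \right)} = \frac{71}{2} + \frac{s}{2}$ ($A{\left(s \right)} = \frac{71 + s}{1 + 1} = \frac{71 + s}{2} = \left(71 + s\right) \frac{1}{2} = \frac{71}{2} + \frac{s}{2}$)
$\left(10 A{\left(11 \right)} + 31695\right) + 191099 = \left(10 \left(\frac{71}{2} + \frac{1}{2} \cdot 11\right) + 31695\right) + 191099 = \left(10 \left(\frac{71}{2} + \frac{11}{2}\right) + 31695\right) + 191099 = \left(10 \cdot 41 + 31695\right) + 191099 = \left(410 + 31695\right) + 191099 = 32105 + 191099 = 223204$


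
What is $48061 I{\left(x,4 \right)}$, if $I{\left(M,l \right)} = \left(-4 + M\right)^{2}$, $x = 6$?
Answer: $192244$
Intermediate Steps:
$48061 I{\left(x,4 \right)} = 48061 \left(-4 + 6\right)^{2} = 48061 \cdot 2^{2} = 48061 \cdot 4 = 192244$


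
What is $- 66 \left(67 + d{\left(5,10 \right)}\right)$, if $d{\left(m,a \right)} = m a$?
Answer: $-7722$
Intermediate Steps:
$d{\left(m,a \right)} = a m$
$- 66 \left(67 + d{\left(5,10 \right)}\right) = - 66 \left(67 + 10 \cdot 5\right) = - 66 \left(67 + 50\right) = \left(-66\right) 117 = -7722$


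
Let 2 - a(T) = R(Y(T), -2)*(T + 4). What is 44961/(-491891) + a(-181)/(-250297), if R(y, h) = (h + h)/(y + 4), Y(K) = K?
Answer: -11256554763/123118841627 ≈ -0.091428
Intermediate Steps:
R(y, h) = 2*h/(4 + y) (R(y, h) = (2*h)/(4 + y) = 2*h/(4 + y))
a(T) = 6 (a(T) = 2 - 2*(-2)/(4 + T)*(T + 4) = 2 - (-4/(4 + T))*(4 + T) = 2 - 1*(-4) = 2 + 4 = 6)
44961/(-491891) + a(-181)/(-250297) = 44961/(-491891) + 6/(-250297) = 44961*(-1/491891) + 6*(-1/250297) = -44961/491891 - 6/250297 = -11256554763/123118841627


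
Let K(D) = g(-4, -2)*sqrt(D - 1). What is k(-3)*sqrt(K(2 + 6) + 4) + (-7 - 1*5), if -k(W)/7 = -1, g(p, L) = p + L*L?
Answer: 2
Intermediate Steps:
g(p, L) = p + L**2
k(W) = 7 (k(W) = -7*(-1) = 7)
K(D) = 0 (K(D) = (-4 + (-2)**2)*sqrt(D - 1) = (-4 + 4)*sqrt(-1 + D) = 0*sqrt(-1 + D) = 0)
k(-3)*sqrt(K(2 + 6) + 4) + (-7 - 1*5) = 7*sqrt(0 + 4) + (-7 - 1*5) = 7*sqrt(4) + (-7 - 5) = 7*2 - 12 = 14 - 12 = 2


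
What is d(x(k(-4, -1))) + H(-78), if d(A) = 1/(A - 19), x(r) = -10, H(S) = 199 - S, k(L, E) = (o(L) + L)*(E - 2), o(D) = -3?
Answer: 8032/29 ≈ 276.97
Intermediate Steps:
k(L, E) = (-3 + L)*(-2 + E) (k(L, E) = (-3 + L)*(E - 2) = (-3 + L)*(-2 + E))
d(A) = 1/(-19 + A)
d(x(k(-4, -1))) + H(-78) = 1/(-19 - 10) + (199 - 1*(-78)) = 1/(-29) + (199 + 78) = -1/29 + 277 = 8032/29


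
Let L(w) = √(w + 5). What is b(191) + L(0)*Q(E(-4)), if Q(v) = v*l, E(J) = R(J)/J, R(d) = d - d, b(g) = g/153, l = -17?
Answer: 191/153 ≈ 1.2484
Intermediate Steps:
L(w) = √(5 + w)
b(g) = g/153 (b(g) = g*(1/153) = g/153)
R(d) = 0
E(J) = 0 (E(J) = 0/J = 0)
Q(v) = -17*v (Q(v) = v*(-17) = -17*v)
b(191) + L(0)*Q(E(-4)) = (1/153)*191 + √(5 + 0)*(-17*0) = 191/153 + √5*0 = 191/153 + 0 = 191/153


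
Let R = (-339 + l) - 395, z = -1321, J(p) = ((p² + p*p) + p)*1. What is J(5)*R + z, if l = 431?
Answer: -17986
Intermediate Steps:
J(p) = p + 2*p² (J(p) = ((p² + p²) + p)*1 = (2*p² + p)*1 = (p + 2*p²)*1 = p + 2*p²)
R = -303 (R = (-339 + 431) - 395 = 92 - 395 = -303)
J(5)*R + z = (5*(1 + 2*5))*(-303) - 1321 = (5*(1 + 10))*(-303) - 1321 = (5*11)*(-303) - 1321 = 55*(-303) - 1321 = -16665 - 1321 = -17986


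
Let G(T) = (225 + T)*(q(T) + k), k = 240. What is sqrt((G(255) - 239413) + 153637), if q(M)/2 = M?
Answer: 4*sqrt(17139) ≈ 523.66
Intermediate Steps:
q(M) = 2*M
G(T) = (225 + T)*(240 + 2*T) (G(T) = (225 + T)*(2*T + 240) = (225 + T)*(240 + 2*T))
sqrt((G(255) - 239413) + 153637) = sqrt(((54000 + 2*255**2 + 690*255) - 239413) + 153637) = sqrt(((54000 + 2*65025 + 175950) - 239413) + 153637) = sqrt(((54000 + 130050 + 175950) - 239413) + 153637) = sqrt((360000 - 239413) + 153637) = sqrt(120587 + 153637) = sqrt(274224) = 4*sqrt(17139)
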